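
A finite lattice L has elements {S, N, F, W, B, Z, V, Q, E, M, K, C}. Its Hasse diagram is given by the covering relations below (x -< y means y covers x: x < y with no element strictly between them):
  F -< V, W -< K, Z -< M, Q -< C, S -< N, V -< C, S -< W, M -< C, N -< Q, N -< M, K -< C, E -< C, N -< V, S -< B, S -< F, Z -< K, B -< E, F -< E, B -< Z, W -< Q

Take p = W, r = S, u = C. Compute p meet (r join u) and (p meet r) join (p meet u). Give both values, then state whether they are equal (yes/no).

r join u = C, so p meet (r join u) = W meet C = W.
p meet r = S and p meet u = W, so (p meet r) join (p meet u) = S join W = W.
Equal: yes.

W; W; yes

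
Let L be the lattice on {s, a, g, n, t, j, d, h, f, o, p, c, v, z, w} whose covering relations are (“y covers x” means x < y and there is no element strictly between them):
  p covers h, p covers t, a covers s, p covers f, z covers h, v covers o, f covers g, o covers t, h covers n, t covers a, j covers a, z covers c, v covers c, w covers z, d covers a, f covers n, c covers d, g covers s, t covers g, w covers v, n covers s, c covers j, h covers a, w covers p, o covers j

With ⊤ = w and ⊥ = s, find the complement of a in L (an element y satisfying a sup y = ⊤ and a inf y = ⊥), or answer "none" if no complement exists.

none

For every candidate y, either a ∨ y ≠ w or a ∧ y ≠ s; no complement exists.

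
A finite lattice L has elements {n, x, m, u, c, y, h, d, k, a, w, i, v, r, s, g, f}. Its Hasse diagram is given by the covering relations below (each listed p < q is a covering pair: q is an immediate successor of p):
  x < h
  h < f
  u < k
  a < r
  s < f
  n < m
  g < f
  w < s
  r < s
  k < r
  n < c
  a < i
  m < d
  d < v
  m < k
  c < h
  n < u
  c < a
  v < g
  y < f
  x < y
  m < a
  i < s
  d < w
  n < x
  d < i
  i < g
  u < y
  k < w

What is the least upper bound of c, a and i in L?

i

Common upper bounds of {c, a, i}: f, g, i, s.
The least among these is i.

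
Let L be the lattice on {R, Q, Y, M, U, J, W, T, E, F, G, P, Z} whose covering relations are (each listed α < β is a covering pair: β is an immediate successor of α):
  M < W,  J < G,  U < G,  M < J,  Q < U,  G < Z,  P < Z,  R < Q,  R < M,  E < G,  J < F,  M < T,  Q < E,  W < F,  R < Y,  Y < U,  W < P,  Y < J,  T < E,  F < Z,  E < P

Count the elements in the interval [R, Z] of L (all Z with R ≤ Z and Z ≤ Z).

The interval [R, Z] = {E, F, G, J, M, P, Q, R, T, U, W, Y, Z}, which has 13 elements.

13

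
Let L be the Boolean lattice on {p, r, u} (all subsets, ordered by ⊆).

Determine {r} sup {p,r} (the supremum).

{p,r}

Common upper bounds of {{r}, {p,r}}: {p,r,u}, {p,r}.
The least among these is {p,r}.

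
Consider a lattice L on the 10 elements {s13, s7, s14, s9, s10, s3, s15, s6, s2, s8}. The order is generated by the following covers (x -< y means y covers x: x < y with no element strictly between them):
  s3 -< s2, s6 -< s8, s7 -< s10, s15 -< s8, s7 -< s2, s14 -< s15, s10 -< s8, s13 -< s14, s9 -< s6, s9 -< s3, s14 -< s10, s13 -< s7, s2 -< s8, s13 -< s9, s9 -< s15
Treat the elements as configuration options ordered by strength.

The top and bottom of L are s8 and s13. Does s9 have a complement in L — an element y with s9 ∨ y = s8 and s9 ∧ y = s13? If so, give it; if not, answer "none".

Need y with s9 ∨ y = s8 and s9 ∧ y = s13.
Checking each element gives: s10.

s10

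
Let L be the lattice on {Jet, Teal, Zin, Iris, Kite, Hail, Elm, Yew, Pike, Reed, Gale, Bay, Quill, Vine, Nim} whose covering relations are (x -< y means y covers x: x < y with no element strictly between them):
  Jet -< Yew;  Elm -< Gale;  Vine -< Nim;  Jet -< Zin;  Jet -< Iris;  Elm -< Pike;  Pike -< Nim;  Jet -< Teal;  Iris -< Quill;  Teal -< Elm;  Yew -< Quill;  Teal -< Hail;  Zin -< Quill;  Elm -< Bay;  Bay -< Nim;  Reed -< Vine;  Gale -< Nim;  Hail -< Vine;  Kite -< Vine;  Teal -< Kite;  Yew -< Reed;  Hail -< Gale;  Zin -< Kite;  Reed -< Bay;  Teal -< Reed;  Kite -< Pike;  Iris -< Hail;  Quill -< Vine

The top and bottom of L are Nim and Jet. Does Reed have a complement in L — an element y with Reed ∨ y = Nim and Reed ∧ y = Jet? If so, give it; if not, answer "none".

For every candidate y, either Reed ∨ y ≠ Nim or Reed ∧ y ≠ Jet; no complement exists.

none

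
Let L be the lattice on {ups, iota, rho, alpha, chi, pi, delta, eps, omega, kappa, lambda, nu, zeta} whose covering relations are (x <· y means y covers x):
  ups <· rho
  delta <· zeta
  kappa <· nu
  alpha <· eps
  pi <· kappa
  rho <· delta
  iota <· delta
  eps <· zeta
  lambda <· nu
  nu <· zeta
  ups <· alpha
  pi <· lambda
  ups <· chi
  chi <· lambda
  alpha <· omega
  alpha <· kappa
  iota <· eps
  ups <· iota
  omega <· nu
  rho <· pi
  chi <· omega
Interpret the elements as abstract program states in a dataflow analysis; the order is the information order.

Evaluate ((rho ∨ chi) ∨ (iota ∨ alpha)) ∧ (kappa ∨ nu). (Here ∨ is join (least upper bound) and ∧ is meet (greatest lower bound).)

nu

rho ∨ chi = lambda
iota ∨ alpha = eps
lambda ∨ eps = zeta
kappa ∨ nu = nu
zeta ∧ nu = nu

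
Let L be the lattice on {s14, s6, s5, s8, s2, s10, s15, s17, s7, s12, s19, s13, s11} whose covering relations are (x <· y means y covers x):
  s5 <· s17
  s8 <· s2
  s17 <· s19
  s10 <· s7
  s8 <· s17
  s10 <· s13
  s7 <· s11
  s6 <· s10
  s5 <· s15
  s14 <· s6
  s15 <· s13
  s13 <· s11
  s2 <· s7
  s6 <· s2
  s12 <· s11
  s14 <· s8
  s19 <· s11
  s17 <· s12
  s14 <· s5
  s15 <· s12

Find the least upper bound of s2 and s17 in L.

s11

Common upper bounds of {s2, s17}: s11.
The least among these is s11.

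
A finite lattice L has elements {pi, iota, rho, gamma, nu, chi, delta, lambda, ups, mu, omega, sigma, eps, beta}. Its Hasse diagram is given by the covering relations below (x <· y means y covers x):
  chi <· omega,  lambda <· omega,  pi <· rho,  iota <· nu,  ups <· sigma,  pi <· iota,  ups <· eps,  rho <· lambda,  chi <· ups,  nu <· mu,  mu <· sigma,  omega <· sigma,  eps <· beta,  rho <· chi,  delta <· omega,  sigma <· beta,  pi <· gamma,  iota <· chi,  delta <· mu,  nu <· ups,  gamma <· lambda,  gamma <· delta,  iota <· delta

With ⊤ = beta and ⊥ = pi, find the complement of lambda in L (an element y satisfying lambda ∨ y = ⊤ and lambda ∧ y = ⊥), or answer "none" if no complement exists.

none

For every candidate y, either lambda ∨ y ≠ beta or lambda ∧ y ≠ pi; no complement exists.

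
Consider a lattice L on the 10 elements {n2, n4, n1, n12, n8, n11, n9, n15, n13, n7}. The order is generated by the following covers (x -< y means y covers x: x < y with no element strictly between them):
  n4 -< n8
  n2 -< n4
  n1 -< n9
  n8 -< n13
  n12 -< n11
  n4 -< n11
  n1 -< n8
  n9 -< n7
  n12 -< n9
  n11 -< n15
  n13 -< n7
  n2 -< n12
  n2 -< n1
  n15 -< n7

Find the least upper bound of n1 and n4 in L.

n8

Common upper bounds of {n1, n4}: n13, n7, n8.
The least among these is n8.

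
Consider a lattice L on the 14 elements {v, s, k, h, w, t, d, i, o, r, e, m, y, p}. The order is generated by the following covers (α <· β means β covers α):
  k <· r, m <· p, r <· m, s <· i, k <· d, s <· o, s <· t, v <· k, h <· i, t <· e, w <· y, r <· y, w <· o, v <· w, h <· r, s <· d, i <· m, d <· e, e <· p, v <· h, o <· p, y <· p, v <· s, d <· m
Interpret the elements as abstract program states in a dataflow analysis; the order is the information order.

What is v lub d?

d

Common upper bounds of {v, d}: d, e, m, p.
The least among these is d.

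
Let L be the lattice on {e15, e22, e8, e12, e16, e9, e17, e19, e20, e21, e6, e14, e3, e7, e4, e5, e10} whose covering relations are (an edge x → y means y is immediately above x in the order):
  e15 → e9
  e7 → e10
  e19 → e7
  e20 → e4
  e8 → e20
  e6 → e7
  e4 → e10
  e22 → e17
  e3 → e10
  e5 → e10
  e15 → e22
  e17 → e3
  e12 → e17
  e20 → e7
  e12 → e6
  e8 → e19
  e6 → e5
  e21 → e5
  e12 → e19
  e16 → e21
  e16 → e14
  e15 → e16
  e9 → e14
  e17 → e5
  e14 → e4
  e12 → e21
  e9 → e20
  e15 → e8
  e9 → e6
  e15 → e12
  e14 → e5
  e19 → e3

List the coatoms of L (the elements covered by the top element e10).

e3, e4, e5, e7

The coatoms are exactly the elements covered by e10: e3, e4, e5, e7.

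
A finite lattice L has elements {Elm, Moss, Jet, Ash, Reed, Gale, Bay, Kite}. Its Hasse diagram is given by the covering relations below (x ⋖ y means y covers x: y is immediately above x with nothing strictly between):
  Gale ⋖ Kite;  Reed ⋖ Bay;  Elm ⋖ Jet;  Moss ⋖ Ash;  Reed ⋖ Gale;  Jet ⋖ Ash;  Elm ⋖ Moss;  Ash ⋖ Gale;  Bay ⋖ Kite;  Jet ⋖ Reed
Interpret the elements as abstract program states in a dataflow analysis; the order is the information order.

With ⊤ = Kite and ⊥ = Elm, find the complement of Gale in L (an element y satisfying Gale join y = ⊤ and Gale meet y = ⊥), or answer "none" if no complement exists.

none

For every candidate y, either Gale ∨ y ≠ Kite or Gale ∧ y ≠ Elm; no complement exists.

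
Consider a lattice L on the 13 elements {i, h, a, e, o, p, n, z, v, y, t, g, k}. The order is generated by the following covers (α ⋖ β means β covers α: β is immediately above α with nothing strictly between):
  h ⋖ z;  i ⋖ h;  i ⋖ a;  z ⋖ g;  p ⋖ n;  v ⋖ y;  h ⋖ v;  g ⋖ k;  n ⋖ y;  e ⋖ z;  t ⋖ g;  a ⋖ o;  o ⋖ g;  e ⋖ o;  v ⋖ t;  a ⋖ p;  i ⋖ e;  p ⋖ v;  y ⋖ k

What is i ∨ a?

a

Common upper bounds of {i, a}: a, g, k, n, o, p, t, v, y.
The least among these is a.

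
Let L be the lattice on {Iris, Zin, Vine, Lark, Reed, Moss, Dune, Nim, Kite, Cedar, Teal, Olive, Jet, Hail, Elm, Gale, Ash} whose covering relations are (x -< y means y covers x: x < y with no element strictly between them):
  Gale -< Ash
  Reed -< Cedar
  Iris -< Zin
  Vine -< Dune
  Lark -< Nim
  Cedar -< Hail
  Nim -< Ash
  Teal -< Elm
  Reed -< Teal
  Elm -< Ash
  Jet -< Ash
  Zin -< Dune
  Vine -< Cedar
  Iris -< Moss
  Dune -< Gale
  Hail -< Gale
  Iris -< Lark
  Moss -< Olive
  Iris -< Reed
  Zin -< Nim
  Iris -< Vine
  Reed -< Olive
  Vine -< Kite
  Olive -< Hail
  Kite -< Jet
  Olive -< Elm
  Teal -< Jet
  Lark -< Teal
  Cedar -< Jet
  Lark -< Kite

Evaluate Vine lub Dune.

Dune

Vine ∨ Dune = Dune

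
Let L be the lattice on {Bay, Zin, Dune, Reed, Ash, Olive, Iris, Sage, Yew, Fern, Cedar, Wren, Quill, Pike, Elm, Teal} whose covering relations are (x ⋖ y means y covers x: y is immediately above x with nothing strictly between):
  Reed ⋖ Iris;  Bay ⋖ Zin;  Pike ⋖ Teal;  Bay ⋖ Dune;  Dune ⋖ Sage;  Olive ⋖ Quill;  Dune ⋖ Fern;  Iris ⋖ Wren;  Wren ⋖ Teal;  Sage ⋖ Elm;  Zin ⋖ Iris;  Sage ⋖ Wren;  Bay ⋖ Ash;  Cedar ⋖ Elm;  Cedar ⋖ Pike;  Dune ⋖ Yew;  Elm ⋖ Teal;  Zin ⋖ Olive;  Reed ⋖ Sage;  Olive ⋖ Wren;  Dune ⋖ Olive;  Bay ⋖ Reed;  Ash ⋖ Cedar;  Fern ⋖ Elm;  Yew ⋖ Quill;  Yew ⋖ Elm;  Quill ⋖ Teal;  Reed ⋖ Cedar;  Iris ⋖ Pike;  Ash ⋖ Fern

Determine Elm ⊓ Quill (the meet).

Common lower bounds of {Elm, Quill}: Bay, Dune, Yew.
The greatest among these is Yew.

Yew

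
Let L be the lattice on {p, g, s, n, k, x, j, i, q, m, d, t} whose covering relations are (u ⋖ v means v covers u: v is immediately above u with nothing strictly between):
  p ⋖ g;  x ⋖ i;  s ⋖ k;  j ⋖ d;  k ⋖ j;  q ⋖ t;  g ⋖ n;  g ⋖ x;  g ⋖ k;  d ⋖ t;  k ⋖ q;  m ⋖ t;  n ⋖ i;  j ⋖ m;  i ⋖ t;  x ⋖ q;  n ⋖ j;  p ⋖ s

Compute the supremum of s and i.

Common upper bounds of {s, i}: t.
The least among these is t.

t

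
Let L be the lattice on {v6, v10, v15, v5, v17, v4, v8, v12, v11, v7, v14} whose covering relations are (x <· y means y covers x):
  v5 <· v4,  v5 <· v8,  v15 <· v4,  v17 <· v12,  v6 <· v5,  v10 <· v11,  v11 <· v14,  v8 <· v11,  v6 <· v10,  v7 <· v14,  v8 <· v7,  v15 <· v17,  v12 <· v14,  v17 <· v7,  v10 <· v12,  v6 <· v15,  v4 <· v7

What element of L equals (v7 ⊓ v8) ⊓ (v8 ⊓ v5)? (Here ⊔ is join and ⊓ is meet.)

v7 ∧ v8 = v8
v8 ∧ v5 = v5
v8 ∧ v5 = v5

v5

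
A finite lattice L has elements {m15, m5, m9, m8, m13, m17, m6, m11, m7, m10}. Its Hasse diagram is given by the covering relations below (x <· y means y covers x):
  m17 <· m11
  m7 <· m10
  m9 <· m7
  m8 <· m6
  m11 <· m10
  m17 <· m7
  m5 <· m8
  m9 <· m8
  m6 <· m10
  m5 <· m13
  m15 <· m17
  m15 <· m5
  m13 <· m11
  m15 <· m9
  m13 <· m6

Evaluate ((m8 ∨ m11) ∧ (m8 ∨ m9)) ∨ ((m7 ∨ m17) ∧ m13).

m8 ∨ m11 = m10
m8 ∨ m9 = m8
m10 ∧ m8 = m8
m7 ∨ m17 = m7
m7 ∧ m13 = m15
m8 ∨ m15 = m8

m8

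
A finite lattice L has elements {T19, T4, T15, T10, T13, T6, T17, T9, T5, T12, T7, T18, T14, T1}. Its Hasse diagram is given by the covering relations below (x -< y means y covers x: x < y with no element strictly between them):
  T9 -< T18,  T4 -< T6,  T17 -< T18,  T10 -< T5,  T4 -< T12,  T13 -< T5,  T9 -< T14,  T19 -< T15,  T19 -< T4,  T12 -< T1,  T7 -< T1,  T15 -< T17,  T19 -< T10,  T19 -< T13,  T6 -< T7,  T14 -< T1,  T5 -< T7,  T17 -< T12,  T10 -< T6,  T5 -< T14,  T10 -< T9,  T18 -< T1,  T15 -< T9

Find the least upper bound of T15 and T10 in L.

Common upper bounds of {T15, T10}: T1, T14, T18, T9.
The least among these is T9.

T9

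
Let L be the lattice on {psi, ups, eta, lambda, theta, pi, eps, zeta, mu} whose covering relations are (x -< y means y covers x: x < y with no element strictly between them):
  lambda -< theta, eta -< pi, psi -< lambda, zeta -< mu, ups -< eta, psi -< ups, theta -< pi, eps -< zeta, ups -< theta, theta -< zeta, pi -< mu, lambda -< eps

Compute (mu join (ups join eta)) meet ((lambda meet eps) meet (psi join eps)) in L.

ups ∨ eta = eta
mu ∨ eta = mu
lambda ∧ eps = lambda
psi ∨ eps = eps
lambda ∧ eps = lambda
mu ∧ lambda = lambda

lambda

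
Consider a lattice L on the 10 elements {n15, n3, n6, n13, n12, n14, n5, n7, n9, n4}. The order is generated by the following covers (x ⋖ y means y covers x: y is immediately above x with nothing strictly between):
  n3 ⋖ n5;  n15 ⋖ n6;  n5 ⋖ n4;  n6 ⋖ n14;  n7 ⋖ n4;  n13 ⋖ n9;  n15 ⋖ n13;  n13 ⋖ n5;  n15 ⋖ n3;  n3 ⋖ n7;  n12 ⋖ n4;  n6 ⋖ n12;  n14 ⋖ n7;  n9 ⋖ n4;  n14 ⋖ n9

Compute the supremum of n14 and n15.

Common upper bounds of {n14, n15}: n14, n4, n7, n9.
The least among these is n14.

n14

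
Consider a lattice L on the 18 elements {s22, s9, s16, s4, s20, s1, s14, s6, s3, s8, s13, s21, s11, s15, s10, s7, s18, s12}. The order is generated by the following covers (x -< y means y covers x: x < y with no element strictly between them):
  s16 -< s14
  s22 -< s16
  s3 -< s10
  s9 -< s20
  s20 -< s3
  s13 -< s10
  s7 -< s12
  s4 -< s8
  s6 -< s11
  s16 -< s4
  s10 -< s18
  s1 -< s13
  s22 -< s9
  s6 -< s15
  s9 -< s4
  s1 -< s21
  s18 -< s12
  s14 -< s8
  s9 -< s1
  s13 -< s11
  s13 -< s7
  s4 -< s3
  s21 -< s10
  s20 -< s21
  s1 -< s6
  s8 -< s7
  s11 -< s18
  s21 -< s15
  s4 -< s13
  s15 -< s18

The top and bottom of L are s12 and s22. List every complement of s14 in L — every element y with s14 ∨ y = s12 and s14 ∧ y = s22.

Need y with s14 ∨ y = s12 and s14 ∧ y = s22.
Checking each element gives: s15, s20, s21, s6.

s15, s20, s21, s6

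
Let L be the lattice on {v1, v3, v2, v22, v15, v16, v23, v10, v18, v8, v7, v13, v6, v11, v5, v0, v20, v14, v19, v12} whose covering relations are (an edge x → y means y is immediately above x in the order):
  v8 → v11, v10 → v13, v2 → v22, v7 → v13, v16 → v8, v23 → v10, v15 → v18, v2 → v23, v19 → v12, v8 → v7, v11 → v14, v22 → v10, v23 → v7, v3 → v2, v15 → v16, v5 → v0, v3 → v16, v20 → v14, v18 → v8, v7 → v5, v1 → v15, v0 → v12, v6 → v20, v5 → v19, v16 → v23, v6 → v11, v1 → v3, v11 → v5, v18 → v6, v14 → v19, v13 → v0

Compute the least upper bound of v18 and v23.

v7

Common upper bounds of {v18, v23}: v0, v12, v13, v19, v5, v7.
The least among these is v7.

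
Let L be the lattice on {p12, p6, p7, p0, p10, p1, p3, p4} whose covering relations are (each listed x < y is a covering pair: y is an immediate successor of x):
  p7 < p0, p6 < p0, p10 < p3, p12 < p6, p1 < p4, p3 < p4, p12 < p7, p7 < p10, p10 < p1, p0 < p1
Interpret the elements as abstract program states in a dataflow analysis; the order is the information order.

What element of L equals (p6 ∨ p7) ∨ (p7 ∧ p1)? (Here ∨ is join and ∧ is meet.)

p0

p6 ∨ p7 = p0
p7 ∧ p1 = p7
p0 ∨ p7 = p0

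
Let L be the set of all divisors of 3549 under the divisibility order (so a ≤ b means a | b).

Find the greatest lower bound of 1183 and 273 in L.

In the divisibility order, the meet is the greatest common divisor: gcd(1183, 273) = 91.

91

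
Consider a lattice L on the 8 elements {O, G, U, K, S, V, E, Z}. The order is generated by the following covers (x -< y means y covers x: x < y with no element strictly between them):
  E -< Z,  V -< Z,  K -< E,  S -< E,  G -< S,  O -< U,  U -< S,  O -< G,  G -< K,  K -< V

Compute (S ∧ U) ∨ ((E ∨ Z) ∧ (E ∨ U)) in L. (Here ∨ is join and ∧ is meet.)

E

S ∧ U = U
E ∨ Z = Z
E ∨ U = E
Z ∧ E = E
U ∨ E = E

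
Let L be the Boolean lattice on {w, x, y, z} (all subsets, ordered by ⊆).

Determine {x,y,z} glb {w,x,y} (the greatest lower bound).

Common lower bounds of {{x,y,z}, {w,x,y}}: {x,y}, {x}, {y}, ∅.
The greatest among these is {x,y}.

{x,y}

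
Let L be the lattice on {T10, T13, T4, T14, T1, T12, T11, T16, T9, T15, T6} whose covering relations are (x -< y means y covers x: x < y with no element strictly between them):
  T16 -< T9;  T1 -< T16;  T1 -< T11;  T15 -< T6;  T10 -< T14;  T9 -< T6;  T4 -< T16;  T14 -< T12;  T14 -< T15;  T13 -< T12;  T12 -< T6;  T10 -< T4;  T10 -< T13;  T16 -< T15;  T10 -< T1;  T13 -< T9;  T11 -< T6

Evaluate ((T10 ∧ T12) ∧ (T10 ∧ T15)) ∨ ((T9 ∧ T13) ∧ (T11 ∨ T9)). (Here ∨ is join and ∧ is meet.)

T13

T10 ∧ T12 = T10
T10 ∧ T15 = T10
T10 ∧ T10 = T10
T9 ∧ T13 = T13
T11 ∨ T9 = T6
T13 ∧ T6 = T13
T10 ∨ T13 = T13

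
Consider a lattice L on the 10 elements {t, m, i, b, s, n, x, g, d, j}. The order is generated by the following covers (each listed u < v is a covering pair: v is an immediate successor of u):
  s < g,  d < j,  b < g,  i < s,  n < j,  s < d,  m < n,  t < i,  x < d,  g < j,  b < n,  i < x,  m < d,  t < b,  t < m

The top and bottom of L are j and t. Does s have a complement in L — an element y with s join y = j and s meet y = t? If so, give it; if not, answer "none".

Need y with s ∨ y = j and s ∧ y = t.
Checking each element gives: n.

n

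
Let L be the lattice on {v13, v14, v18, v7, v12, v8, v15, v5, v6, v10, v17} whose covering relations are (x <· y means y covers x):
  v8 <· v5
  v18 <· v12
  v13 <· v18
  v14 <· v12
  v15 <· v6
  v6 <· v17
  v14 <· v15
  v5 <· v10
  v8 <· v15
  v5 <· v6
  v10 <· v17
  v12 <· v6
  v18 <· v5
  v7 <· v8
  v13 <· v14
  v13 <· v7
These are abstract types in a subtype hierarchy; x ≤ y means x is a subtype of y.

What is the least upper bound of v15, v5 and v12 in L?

v6

Common upper bounds of {v15, v5, v12}: v17, v6.
The least among these is v6.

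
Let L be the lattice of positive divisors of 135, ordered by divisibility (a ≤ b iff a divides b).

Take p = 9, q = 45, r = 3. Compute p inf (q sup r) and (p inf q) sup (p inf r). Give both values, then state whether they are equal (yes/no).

q sup r = 45, so p inf (q sup r) = 9 inf 45 = 9.
p inf q = 9 and p inf r = 3, so (p inf q) sup (p inf r) = 9 sup 3 = 9.
Equal: yes.

9; 9; yes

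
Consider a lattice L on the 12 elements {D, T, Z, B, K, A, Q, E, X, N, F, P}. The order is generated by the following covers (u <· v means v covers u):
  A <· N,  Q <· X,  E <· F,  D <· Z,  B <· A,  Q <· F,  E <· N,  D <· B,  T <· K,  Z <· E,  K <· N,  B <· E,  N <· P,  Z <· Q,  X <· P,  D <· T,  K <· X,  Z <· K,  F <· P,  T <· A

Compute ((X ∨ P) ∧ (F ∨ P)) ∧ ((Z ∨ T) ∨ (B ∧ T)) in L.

X ∨ P = P
F ∨ P = P
P ∧ P = P
Z ∨ T = K
B ∧ T = D
K ∨ D = K
P ∧ K = K

K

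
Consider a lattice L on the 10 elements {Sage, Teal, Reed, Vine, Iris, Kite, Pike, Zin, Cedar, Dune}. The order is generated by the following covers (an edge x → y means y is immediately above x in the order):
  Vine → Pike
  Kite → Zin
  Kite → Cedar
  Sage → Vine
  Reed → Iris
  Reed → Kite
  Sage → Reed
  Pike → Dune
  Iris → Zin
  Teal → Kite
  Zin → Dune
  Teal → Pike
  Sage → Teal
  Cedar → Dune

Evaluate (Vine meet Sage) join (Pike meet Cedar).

Teal

Vine ∧ Sage = Sage
Pike ∧ Cedar = Teal
Sage ∨ Teal = Teal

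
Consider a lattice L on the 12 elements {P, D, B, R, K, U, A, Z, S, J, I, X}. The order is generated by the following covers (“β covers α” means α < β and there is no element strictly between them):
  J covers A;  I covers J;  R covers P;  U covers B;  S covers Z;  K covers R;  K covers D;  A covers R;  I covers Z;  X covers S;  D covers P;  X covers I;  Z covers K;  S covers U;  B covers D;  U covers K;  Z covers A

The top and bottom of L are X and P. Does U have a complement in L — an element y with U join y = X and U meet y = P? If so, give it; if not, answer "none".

none

For every candidate y, either U ∨ y ≠ X or U ∧ y ≠ P; no complement exists.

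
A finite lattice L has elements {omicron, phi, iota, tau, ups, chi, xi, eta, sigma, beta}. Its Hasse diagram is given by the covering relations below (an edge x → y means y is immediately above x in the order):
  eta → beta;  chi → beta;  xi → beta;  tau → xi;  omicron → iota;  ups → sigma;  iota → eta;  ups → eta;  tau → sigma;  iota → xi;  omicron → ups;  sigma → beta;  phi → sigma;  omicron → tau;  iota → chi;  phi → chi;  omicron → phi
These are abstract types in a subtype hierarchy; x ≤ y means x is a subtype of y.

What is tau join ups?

sigma

Common upper bounds of {tau, ups}: beta, sigma.
The least among these is sigma.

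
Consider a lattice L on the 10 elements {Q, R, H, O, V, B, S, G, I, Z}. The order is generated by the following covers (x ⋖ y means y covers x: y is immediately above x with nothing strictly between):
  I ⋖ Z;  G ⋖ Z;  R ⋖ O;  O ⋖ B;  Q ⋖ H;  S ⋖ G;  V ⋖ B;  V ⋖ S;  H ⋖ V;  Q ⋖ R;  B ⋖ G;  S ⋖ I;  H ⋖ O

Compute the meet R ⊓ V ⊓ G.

Q

Common lower bounds of {R, V, G}: Q.
The greatest among these is Q.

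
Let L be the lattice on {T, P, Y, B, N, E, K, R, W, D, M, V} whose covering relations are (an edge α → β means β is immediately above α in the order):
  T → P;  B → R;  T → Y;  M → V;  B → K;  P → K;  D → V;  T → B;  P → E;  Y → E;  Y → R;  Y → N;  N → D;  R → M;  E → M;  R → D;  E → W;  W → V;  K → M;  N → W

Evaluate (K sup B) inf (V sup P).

K ∨ B = K
V ∨ P = V
K ∧ V = K

K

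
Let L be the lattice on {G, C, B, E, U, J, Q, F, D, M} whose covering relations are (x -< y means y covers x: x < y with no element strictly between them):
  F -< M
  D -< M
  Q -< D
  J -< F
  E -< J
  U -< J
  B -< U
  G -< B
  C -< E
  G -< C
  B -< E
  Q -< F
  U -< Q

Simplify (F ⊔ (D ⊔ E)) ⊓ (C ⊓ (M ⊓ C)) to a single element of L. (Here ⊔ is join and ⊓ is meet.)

C

D ∨ E = M
F ∨ M = M
M ∧ C = C
C ∧ C = C
M ∧ C = C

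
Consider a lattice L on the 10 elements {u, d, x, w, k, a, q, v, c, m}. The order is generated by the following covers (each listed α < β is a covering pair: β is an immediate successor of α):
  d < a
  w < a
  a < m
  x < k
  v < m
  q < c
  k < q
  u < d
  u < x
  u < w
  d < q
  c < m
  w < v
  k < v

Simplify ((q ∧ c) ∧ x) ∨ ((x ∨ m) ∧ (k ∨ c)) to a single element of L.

c

q ∧ c = q
q ∧ x = x
x ∨ m = m
k ∨ c = c
m ∧ c = c
x ∨ c = c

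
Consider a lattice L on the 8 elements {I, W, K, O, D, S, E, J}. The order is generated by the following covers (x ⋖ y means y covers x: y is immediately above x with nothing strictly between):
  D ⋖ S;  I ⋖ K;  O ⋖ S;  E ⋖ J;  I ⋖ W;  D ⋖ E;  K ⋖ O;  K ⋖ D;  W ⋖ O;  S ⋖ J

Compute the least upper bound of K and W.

Common upper bounds of {K, W}: J, O, S.
The least among these is O.

O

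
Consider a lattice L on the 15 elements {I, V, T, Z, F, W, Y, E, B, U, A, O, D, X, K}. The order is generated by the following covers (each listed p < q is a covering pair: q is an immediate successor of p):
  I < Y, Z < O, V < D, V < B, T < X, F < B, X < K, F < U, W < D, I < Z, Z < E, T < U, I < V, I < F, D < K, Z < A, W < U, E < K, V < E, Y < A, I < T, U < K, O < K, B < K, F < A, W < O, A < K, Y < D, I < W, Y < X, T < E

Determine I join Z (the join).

Common upper bounds of {I, Z}: A, E, K, O, Z.
The least among these is Z.

Z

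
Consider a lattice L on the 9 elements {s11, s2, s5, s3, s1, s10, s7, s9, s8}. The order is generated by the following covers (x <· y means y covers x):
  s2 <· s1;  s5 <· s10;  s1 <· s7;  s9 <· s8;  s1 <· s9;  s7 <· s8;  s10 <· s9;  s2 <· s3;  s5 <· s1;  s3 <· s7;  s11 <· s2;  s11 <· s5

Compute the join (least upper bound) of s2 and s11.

s2

Common upper bounds of {s2, s11}: s1, s2, s3, s7, s8, s9.
The least among these is s2.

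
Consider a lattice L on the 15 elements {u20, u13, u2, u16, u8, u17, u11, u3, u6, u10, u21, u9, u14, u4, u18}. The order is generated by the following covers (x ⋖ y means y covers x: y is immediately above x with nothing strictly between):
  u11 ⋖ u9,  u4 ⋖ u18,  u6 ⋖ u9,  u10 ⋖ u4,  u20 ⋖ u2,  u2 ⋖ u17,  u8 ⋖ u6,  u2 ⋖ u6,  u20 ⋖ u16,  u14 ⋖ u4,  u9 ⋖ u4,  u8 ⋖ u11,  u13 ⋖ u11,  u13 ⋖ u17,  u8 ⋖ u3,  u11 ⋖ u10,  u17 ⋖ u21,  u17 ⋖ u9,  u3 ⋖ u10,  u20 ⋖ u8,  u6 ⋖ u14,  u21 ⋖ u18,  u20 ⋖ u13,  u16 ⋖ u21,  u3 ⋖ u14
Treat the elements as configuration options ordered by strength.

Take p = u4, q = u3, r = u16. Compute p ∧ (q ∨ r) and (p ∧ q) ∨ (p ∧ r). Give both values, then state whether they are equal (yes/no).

q ∨ r = u18, so p ∧ (q ∨ r) = u4 ∧ u18 = u4.
p ∧ q = u3 and p ∧ r = u20, so (p ∧ q) ∨ (p ∧ r) = u3 ∨ u20 = u3.
Equal: no.

u4; u3; no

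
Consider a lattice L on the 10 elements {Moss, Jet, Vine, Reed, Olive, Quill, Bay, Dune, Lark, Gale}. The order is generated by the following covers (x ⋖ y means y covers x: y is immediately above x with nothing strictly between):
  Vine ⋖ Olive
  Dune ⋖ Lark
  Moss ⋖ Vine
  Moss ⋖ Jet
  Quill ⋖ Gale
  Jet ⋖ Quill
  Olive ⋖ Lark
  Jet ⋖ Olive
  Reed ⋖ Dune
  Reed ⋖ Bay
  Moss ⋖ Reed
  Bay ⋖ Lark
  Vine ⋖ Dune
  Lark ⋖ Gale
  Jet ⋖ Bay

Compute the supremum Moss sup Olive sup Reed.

Common upper bounds of {Moss, Olive, Reed}: Gale, Lark.
The least among these is Lark.

Lark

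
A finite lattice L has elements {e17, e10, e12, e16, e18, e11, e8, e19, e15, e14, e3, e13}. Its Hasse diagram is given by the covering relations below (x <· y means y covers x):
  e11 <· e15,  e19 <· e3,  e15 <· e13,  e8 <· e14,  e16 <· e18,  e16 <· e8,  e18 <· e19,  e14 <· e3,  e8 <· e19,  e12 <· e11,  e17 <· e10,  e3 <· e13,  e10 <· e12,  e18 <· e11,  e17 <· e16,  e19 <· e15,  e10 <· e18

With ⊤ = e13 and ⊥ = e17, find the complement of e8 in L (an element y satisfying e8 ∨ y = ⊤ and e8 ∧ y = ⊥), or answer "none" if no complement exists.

For every candidate y, either e8 ∨ y ≠ e13 or e8 ∧ y ≠ e17; no complement exists.

none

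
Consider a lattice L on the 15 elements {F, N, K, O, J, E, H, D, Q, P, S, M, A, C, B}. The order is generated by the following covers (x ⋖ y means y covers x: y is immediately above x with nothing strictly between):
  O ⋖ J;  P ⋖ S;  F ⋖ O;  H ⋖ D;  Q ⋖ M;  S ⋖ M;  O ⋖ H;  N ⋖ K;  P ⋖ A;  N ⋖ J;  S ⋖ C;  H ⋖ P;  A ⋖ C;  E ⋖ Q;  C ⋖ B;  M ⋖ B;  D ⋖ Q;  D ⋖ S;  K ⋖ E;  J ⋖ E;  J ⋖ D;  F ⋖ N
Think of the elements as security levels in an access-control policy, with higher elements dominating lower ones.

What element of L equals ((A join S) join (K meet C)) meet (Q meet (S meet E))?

A ∨ S = C
K ∧ C = N
C ∨ N = C
S ∧ E = J
Q ∧ J = J
C ∧ J = J

J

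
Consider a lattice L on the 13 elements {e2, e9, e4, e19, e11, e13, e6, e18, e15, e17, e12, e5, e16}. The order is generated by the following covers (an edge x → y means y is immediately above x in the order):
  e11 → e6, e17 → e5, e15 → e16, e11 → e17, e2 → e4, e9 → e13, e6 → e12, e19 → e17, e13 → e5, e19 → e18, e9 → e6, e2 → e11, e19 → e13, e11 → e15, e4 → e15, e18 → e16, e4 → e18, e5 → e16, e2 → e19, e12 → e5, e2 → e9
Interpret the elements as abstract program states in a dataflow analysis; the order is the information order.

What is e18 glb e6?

e2

Common lower bounds of {e18, e6}: e2.
The greatest among these is e2.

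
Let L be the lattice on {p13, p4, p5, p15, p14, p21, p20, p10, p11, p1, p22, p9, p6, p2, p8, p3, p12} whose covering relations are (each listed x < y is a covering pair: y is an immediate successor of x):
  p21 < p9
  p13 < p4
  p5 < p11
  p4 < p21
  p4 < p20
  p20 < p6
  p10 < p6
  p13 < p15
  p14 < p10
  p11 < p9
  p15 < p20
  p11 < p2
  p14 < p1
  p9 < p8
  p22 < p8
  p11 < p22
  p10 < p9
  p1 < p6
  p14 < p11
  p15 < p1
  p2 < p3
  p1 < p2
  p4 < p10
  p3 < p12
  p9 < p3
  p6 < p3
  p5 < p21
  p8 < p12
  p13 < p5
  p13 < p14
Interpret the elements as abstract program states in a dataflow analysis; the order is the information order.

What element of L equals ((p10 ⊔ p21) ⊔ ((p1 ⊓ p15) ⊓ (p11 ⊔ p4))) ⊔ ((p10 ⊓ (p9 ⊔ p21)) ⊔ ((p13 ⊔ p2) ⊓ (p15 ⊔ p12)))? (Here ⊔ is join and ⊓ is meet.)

p3

p10 ∨ p21 = p9
p1 ∧ p15 = p15
p11 ∨ p4 = p9
p15 ∧ p9 = p13
p9 ∨ p13 = p9
p9 ∨ p21 = p9
p10 ∧ p9 = p10
p13 ∨ p2 = p2
p15 ∨ p12 = p12
p2 ∧ p12 = p2
p10 ∨ p2 = p3
p9 ∨ p3 = p3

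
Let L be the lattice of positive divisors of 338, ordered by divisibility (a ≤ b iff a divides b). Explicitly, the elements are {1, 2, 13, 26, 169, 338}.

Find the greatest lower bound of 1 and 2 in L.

Common lower bounds of {1, 2}: 1.
The greatest among these is 1.

1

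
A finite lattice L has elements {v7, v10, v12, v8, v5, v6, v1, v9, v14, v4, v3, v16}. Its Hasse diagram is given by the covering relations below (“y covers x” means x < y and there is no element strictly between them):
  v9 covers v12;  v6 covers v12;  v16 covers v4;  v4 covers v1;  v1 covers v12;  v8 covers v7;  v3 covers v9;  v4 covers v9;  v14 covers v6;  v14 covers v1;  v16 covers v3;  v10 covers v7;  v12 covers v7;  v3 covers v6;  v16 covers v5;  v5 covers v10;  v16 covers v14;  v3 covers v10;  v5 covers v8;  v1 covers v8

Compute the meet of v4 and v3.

Common lower bounds of {v4, v3}: v12, v7, v9.
The greatest among these is v9.

v9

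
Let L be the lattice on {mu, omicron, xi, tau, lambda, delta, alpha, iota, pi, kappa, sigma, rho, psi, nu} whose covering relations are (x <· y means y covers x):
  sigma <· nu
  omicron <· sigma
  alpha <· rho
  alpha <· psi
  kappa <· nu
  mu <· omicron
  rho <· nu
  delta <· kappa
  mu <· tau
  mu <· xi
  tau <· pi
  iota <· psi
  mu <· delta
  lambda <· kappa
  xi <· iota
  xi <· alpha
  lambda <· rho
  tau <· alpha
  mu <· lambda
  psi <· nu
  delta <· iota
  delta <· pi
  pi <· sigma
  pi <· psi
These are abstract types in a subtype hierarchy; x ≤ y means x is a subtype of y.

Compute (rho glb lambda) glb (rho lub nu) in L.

lambda

rho ∧ lambda = lambda
rho ∨ nu = nu
lambda ∧ nu = lambda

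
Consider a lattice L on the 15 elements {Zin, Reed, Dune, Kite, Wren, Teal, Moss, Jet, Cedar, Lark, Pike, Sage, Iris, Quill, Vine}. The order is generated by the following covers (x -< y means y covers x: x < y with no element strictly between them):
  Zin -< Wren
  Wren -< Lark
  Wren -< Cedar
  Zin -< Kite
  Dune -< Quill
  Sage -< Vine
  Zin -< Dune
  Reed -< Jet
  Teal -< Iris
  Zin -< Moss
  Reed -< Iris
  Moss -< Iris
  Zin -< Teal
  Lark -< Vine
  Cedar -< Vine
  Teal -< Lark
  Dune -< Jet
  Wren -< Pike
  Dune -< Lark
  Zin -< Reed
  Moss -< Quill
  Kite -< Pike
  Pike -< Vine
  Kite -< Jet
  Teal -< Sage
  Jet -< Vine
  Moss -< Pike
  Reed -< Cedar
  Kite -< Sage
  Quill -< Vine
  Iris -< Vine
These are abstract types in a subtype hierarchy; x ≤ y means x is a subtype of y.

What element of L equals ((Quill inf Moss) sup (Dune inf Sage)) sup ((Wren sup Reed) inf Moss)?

Quill ∧ Moss = Moss
Dune ∧ Sage = Zin
Moss ∨ Zin = Moss
Wren ∨ Reed = Cedar
Cedar ∧ Moss = Zin
Moss ∨ Zin = Moss

Moss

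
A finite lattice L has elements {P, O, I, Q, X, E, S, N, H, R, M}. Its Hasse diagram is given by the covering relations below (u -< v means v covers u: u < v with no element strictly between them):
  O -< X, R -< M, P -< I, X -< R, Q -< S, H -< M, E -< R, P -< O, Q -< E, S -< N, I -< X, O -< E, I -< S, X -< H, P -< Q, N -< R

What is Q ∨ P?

Common upper bounds of {Q, P}: E, M, N, Q, R, S.
The least among these is Q.

Q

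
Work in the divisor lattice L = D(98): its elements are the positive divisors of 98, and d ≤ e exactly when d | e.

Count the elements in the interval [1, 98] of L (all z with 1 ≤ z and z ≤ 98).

6

The interval [1, 98] = {1, 14, 2, 49, 7, 98}, which has 6 elements.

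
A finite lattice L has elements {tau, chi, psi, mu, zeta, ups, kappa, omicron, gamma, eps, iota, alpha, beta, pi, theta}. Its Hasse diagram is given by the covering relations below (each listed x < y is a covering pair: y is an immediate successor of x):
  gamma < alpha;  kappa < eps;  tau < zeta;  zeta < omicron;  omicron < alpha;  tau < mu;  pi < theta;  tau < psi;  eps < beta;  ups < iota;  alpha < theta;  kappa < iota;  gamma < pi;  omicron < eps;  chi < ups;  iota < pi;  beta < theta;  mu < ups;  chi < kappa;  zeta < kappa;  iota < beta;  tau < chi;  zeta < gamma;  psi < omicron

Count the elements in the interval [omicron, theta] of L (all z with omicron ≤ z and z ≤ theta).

5

The interval [omicron, theta] = {alpha, beta, eps, omicron, theta}, which has 5 elements.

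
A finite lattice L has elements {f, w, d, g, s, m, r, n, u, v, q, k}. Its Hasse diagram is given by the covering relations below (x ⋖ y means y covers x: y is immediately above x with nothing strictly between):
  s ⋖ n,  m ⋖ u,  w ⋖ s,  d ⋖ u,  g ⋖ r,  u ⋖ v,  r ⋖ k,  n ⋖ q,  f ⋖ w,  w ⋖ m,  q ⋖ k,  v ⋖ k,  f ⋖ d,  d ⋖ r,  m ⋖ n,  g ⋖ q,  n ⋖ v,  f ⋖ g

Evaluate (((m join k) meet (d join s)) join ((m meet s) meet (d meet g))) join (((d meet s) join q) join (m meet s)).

k

m ∨ k = k
d ∨ s = v
k ∧ v = v
m ∧ s = w
d ∧ g = f
w ∧ f = f
v ∨ f = v
d ∧ s = f
f ∨ q = q
m ∧ s = w
q ∨ w = q
v ∨ q = k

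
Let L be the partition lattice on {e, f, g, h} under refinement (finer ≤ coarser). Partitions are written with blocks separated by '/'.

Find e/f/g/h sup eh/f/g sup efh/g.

The join of e/f/g/h, eh/f/g, efh/g merges any blocks that overlap across the partitions, giving efh/g.

efh/g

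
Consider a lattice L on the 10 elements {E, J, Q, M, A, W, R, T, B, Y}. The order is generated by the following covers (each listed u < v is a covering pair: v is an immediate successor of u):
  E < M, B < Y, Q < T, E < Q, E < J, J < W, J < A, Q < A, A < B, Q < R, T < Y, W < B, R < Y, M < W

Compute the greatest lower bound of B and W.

Common lower bounds of {B, W}: E, J, M, W.
The greatest among these is W.

W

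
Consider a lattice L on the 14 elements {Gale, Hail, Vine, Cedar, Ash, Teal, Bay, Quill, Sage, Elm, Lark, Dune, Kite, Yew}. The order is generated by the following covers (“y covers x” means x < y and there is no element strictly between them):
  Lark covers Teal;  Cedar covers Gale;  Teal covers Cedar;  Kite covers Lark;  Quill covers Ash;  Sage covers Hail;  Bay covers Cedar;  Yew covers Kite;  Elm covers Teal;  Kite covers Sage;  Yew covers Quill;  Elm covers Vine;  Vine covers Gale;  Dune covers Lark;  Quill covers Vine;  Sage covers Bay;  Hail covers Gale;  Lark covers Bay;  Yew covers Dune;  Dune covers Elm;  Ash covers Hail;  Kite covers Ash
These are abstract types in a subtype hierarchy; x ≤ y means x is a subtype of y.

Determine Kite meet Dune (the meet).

Common lower bounds of {Kite, Dune}: Bay, Cedar, Gale, Lark, Teal.
The greatest among these is Lark.

Lark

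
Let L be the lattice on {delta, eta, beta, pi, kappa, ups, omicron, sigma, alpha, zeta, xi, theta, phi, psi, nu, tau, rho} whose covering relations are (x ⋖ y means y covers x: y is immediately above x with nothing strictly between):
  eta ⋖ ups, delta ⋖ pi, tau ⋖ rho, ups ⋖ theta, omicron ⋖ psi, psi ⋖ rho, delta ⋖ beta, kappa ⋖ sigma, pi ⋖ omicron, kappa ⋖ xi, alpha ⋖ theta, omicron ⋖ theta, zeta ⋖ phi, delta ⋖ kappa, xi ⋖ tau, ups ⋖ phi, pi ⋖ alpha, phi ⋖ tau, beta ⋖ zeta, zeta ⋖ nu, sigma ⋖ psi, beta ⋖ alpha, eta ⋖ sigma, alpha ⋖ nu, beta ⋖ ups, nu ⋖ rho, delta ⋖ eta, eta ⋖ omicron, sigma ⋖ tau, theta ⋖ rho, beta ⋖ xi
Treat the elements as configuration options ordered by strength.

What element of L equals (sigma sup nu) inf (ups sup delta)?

sigma ∨ nu = rho
ups ∨ delta = ups
rho ∧ ups = ups

ups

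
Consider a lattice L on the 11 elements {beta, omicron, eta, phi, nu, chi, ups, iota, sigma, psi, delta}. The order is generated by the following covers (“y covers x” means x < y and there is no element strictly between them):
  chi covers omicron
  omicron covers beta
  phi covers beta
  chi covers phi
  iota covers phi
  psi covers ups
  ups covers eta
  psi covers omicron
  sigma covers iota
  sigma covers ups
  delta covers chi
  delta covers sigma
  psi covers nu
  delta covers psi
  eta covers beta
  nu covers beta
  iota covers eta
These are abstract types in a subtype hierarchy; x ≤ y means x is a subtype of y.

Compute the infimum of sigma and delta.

Common lower bounds of {sigma, delta}: beta, eta, iota, phi, sigma, ups.
The greatest among these is sigma.

sigma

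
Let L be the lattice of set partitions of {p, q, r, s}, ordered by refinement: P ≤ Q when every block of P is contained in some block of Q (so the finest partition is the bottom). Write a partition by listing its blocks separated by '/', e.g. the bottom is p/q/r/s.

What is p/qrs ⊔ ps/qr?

The join of p/qrs and ps/qr merges any blocks that overlap across the partitions, giving pqrs.

pqrs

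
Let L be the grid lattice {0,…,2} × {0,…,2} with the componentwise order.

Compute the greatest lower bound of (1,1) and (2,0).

In a product of chains, the meet is componentwise min, giving (1,0).

(1,0)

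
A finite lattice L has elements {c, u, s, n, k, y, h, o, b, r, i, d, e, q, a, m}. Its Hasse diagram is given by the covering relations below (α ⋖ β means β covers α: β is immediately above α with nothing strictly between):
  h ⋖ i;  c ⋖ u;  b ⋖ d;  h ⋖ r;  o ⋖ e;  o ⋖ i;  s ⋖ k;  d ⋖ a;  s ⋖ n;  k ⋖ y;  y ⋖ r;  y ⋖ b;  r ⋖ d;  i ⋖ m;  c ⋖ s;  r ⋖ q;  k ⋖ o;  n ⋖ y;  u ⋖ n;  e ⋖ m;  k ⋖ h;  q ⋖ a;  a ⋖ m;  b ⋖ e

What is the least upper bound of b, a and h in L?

a

Common upper bounds of {b, a, h}: a, m.
The least among these is a.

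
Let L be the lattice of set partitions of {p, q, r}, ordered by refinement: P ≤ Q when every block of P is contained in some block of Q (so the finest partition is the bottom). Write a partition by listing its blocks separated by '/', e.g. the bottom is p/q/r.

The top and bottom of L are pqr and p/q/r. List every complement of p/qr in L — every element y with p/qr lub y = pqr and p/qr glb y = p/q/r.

Need y with p/qr ∨ y = pqr and p/qr ∧ y = p/q/r.
Checking each element gives: pq/r, pr/q.

pq/r, pr/q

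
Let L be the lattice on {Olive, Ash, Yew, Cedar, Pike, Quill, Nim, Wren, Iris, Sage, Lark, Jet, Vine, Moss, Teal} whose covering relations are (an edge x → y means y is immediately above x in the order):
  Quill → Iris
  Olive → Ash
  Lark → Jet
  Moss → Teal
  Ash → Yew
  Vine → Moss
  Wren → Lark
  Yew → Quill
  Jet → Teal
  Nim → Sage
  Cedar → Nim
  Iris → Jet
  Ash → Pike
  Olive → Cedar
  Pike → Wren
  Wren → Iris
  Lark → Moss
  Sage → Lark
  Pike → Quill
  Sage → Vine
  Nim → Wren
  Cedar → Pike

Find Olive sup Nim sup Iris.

Common upper bounds of {Olive, Nim, Iris}: Iris, Jet, Teal.
The least among these is Iris.

Iris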